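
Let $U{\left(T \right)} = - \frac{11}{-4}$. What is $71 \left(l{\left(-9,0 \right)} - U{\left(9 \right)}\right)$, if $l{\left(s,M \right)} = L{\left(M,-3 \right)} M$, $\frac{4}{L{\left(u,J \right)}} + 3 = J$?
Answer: $- \frac{781}{4} \approx -195.25$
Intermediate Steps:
$L{\left(u,J \right)} = \frac{4}{-3 + J}$
$U{\left(T \right)} = \frac{11}{4}$ ($U{\left(T \right)} = \left(-11\right) \left(- \frac{1}{4}\right) = \frac{11}{4}$)
$l{\left(s,M \right)} = - \frac{2 M}{3}$ ($l{\left(s,M \right)} = \frac{4}{-3 - 3} M = \frac{4}{-6} M = 4 \left(- \frac{1}{6}\right) M = - \frac{2 M}{3}$)
$71 \left(l{\left(-9,0 \right)} - U{\left(9 \right)}\right) = 71 \left(\left(- \frac{2}{3}\right) 0 - \frac{11}{4}\right) = 71 \left(0 - \frac{11}{4}\right) = 71 \left(- \frac{11}{4}\right) = - \frac{781}{4}$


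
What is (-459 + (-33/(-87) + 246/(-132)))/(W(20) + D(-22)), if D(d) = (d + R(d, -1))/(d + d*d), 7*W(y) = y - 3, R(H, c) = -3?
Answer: -6169569/31813 ≈ -193.93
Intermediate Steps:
W(y) = -3/7 + y/7 (W(y) = (y - 3)/7 = (-3 + y)/7 = -3/7 + y/7)
D(d) = (-3 + d)/(d + d²) (D(d) = (d - 3)/(d + d*d) = (-3 + d)/(d + d²))
(-459 + (-33/(-87) + 246/(-132)))/(W(20) + D(-22)) = (-459 + (-33/(-87) + 246/(-132)))/((-3/7 + (⅐)*20) + (-3 - 22)/((-22)*(1 - 22))) = (-459 + (-33*(-1/87) + 246*(-1/132)))/((-3/7 + 20/7) - 1/22*(-25)/(-21)) = (-459 + (11/29 - 41/22))/(17/7 - 1/22*(-1/21)*(-25)) = (-459 - 947/638)/(17/7 - 25/462) = -293789/(638*1097/462) = -293789/638*462/1097 = -6169569/31813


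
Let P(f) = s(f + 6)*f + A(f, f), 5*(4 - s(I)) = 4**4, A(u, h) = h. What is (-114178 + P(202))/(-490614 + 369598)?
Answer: 77194/75635 ≈ 1.0206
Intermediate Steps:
s(I) = -236/5 (s(I) = 4 - 1/5*4**4 = 4 - 1/5*256 = 4 - 256/5 = -236/5)
P(f) = -231*f/5 (P(f) = -236*f/5 + f = -231*f/5)
(-114178 + P(202))/(-490614 + 369598) = (-114178 - 231/5*202)/(-490614 + 369598) = (-114178 - 46662/5)/(-121016) = -617552/5*(-1/121016) = 77194/75635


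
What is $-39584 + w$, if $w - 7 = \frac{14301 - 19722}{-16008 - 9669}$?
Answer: $- \frac{338737736}{8559} \approx -39577.0$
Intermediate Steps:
$w = \frac{61720}{8559}$ ($w = 7 + \frac{14301 - 19722}{-16008 - 9669} = 7 - \frac{5421}{-25677} = 7 - - \frac{1807}{8559} = 7 + \frac{1807}{8559} = \frac{61720}{8559} \approx 7.2111$)
$-39584 + w = -39584 + \frac{61720}{8559} = - \frac{338737736}{8559}$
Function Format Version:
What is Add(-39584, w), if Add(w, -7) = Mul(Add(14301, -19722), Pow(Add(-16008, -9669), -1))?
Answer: Rational(-338737736, 8559) ≈ -39577.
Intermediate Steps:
w = Rational(61720, 8559) (w = Add(7, Mul(Add(14301, -19722), Pow(Add(-16008, -9669), -1))) = Add(7, Mul(-5421, Pow(-25677, -1))) = Add(7, Mul(-5421, Rational(-1, 25677))) = Add(7, Rational(1807, 8559)) = Rational(61720, 8559) ≈ 7.2111)
Add(-39584, w) = Add(-39584, Rational(61720, 8559)) = Rational(-338737736, 8559)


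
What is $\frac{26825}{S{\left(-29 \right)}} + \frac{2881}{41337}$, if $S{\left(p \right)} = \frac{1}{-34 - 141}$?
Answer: $- \frac{194051376494}{41337} \approx -4.6944 \cdot 10^{6}$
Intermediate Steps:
$S{\left(p \right)} = - \frac{1}{175}$ ($S{\left(p \right)} = \frac{1}{-175} = - \frac{1}{175}$)
$\frac{26825}{S{\left(-29 \right)}} + \frac{2881}{41337} = \frac{26825}{- \frac{1}{175}} + \frac{2881}{41337} = 26825 \left(-175\right) + 2881 \cdot \frac{1}{41337} = -4694375 + \frac{2881}{41337} = - \frac{194051376494}{41337}$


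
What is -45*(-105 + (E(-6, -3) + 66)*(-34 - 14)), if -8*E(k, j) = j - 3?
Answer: 148905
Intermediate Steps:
E(k, j) = 3/8 - j/8 (E(k, j) = -(j - 3)/8 = -(-3 + j)/8 = 3/8 - j/8)
-45*(-105 + (E(-6, -3) + 66)*(-34 - 14)) = -45*(-105 + ((3/8 - ⅛*(-3)) + 66)*(-34 - 14)) = -45*(-105 + ((3/8 + 3/8) + 66)*(-48)) = -45*(-105 + (¾ + 66)*(-48)) = -45*(-105 + (267/4)*(-48)) = -45*(-105 - 3204) = -45*(-3309) = 148905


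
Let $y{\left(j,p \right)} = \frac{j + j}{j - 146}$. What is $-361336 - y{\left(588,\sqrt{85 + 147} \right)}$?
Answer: $- \frac{79855844}{221} \approx -3.6134 \cdot 10^{5}$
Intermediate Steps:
$y{\left(j,p \right)} = \frac{2 j}{-146 + j}$
$-361336 - y{\left(588,\sqrt{85 + 147} \right)} = -361336 - 2 \cdot 588 \frac{1}{-146 + 588} = -361336 - 2 \cdot 588 \cdot \frac{1}{442} = -361336 - \frac{588}{221} = - \frac{79855844}{221}$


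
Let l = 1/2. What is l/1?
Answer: ½ ≈ 0.50000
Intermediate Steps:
l = ½ ≈ 0.50000
l/1 = (½)/1 = (½)*1 = ½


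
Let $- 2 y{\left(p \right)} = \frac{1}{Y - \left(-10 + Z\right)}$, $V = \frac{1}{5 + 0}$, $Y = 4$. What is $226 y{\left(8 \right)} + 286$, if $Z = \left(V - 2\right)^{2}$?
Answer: $\frac{74109}{269} \approx 275.5$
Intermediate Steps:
$V = \frac{1}{5} \approx 0.2$
$Z = \frac{81}{25}$ ($Z = \left(\frac{1}{5} - 2\right)^{2} = \left(- \frac{9}{5}\right)^{2} = \frac{81}{25} \approx 3.24$)
$y{\left(p \right)} = - \frac{25}{538}$ ($y{\left(p \right)} = - \frac{1}{2 \left(4 + \left(10 - \frac{81}{25}\right)\right)} = - \frac{1}{2 \left(4 + \frac{169}{25}\right)} = - \frac{1}{2 \cdot \frac{269}{25}} = \left(- \frac{1}{2}\right) \frac{25}{269} = - \frac{25}{538}$)
$226 y{\left(8 \right)} + 286 = 226 \left(- \frac{25}{538}\right) + 286 = - \frac{2825}{269} + 286 = \frac{74109}{269}$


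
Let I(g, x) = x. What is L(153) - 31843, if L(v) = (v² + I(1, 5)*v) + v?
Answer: -7516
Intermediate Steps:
L(v) = v² + 6*v (L(v) = (v² + 5*v) + v = v² + 6*v)
L(153) - 31843 = 153*(6 + 153) - 31843 = 153*159 - 31843 = 24327 - 31843 = -7516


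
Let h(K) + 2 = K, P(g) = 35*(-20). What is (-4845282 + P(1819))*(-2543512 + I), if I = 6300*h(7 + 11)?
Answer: 11837338383184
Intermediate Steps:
P(g) = -700
h(K) = -2 + K
I = 100800 (I = 6300*(-2 + (7 + 11)) = 6300*(-2 + 18) = 6300*16 = 100800)
(-4845282 + P(1819))*(-2543512 + I) = (-4845282 - 700)*(-2543512 + 100800) = -4845982*(-2442712) = 11837338383184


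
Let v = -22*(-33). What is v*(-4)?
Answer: -2904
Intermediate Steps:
v = 726
v*(-4) = 726*(-4) = -2904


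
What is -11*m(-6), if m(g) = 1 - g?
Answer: -77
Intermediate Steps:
-11*m(-6) = -11*(1 - 1*(-6)) = -11*(1 + 6) = -11*7 = -77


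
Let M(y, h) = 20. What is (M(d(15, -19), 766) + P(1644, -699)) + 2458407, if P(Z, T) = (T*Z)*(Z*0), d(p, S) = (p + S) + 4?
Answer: 2458427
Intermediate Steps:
d(p, S) = 4 + S + p (d(p, S) = (S + p) + 4 = 4 + S + p)
P(Z, T) = 0 (P(Z, T) = (T*Z)*0 = 0)
(M(d(15, -19), 766) + P(1644, -699)) + 2458407 = (20 + 0) + 2458407 = 20 + 2458407 = 2458427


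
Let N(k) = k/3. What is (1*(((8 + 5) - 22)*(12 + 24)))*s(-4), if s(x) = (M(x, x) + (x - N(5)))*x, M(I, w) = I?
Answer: -12528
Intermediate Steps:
N(k) = k/3 (N(k) = k*(1/3) = k/3)
s(x) = x*(-5/3 + 2*x) (s(x) = (x + (x - 5/3))*x = (x + (-5/3 + x))*x = (-5/3 + 2*x)*x = x*(-5/3 + 2*x))
(1*(((8 + 5) - 22)*(12 + 24)))*s(-4) = (1*(((8 + 5) - 22)*(12 + 24)))*((1/3)*(-4)*(-5 + 6*(-4))) = (1*((13 - 22)*36))*((1/3)*(-4)*(-5 - 24)) = (1*(-9*36))*((1/3)*(-4)*(-29)) = (1*(-324))*(116/3) = -324*116/3 = -12528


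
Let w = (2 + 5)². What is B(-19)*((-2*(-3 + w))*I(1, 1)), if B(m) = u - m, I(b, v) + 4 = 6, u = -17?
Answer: -368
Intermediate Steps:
I(b, v) = 2 (I(b, v) = -4 + 6 = 2)
B(m) = -17 - m
w = 49 (w = 7² = 49)
B(-19)*((-2*(-3 + w))*I(1, 1)) = (-17 - 1*(-19))*(-2*(-3 + 49)*2) = (-17 + 19)*(-2*46*2) = 2*(-92*2) = 2*(-184) = -368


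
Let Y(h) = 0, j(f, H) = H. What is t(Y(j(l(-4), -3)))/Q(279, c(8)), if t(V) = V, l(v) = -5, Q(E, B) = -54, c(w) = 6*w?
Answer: 0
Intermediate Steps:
t(Y(j(l(-4), -3)))/Q(279, c(8)) = 0/(-54) = 0*(-1/54) = 0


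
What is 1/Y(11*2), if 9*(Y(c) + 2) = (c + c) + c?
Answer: 3/16 ≈ 0.18750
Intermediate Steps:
Y(c) = -2 + c/3 (Y(c) = -2 + ((c + c) + c)/9 = -2 + (2*c + c)/9 = -2 + (3*c)/9 = -2 + c/3)
1/Y(11*2) = 1/(-2 + (11*2)/3) = 1/(-2 + (1/3)*22) = 1/(-2 + 22/3) = 1/(16/3) = 3/16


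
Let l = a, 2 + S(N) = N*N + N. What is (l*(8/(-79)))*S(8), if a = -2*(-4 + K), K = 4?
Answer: 0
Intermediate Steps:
S(N) = -2 + N + N**2 (S(N) = -2 + (N*N + N) = -2 + (N**2 + N) = -2 + (N + N**2) = -2 + N + N**2)
a = 0 (a = -2*(-4 + 4) = -2*0 = 0)
l = 0
(l*(8/(-79)))*S(8) = (0*(8/(-79)))*(-2 + 8 + 8**2) = (0*(8*(-1/79)))*(-2 + 8 + 64) = (0*(-8/79))*70 = 0*70 = 0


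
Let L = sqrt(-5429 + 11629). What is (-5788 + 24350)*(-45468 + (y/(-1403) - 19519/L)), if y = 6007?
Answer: -1184211255382/1403 - 181155839*sqrt(62)/310 ≈ -8.4866e+8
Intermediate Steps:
L = 10*sqrt(62) (L = sqrt(6200) = 10*sqrt(62) ≈ 78.740)
(-5788 + 24350)*(-45468 + (y/(-1403) - 19519/L)) = (-5788 + 24350)*(-45468 + (6007/(-1403) - 19519*sqrt(62)/620)) = 18562*(-45468 + (6007*(-1/1403) - 19519*sqrt(62)/620)) = 18562*(-45468 + (-6007/1403 - 19519*sqrt(62)/620)) = 18562*(-63797611/1403 - 19519*sqrt(62)/620) = -1184211255382/1403 - 181155839*sqrt(62)/310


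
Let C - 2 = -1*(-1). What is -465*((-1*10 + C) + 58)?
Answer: -23715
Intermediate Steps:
C = 3 (C = 2 - 1*(-1) = 2 + 1 = 3)
-465*((-1*10 + C) + 58) = -465*((-1*10 + 3) + 58) = -465*((-10 + 3) + 58) = -465*(-7 + 58) = -465*51 = -23715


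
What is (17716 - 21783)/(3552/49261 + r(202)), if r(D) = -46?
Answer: 200344487/2262454 ≈ 88.552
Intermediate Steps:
(17716 - 21783)/(3552/49261 + r(202)) = (17716 - 21783)/(3552/49261 - 46) = -4067/(3552*(1/49261) - 46) = -4067/(3552/49261 - 46) = -4067/(-2262454/49261) = -4067*(-49261/2262454) = 200344487/2262454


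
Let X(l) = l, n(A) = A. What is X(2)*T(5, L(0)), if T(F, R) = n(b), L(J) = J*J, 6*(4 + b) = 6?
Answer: -6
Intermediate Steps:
b = -3 (b = -4 + (⅙)*6 = -4 + 1 = -3)
L(J) = J²
T(F, R) = -3
X(2)*T(5, L(0)) = 2*(-3) = -6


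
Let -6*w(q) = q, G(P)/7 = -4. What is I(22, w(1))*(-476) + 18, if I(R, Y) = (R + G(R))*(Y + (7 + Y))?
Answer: 19058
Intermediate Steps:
G(P) = -28 (G(P) = 7*(-4) = -28)
w(q) = -q/6
I(R, Y) = (-28 + R)*(7 + 2*Y) (I(R, Y) = (R - 28)*(Y + (7 + Y)) = (-28 + R)*(7 + 2*Y))
I(22, w(1))*(-476) + 18 = (-196 - (-28)/3 + 7*22 + 2*22*(-1/6*1))*(-476) + 18 = (-196 - 56*(-1/6) + 154 + 2*22*(-1/6))*(-476) + 18 = (-196 + 28/3 + 154 - 22/3)*(-476) + 18 = -40*(-476) + 18 = 19040 + 18 = 19058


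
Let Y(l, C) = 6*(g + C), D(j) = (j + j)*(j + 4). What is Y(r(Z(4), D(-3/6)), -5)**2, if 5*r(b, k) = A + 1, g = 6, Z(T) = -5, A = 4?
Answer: 36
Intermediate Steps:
D(j) = 2*j*(4 + j) (D(j) = (2*j)*(4 + j) = 2*j*(4 + j))
r(b, k) = 1 (r(b, k) = (4 + 1)/5 = (1/5)*5 = 1)
Y(l, C) = 36 + 6*C (Y(l, C) = 6*(6 + C) = 36 + 6*C)
Y(r(Z(4), D(-3/6)), -5)**2 = (36 + 6*(-5))**2 = (36 - 30)**2 = 6**2 = 36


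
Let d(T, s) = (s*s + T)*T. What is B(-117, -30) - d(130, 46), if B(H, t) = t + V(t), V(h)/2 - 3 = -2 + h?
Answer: -292068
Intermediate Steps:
V(h) = 2 + 2*h (V(h) = 6 + 2*(-2 + h) = 6 + (-4 + 2*h) = 2 + 2*h)
B(H, t) = 2 + 3*t (B(H, t) = t + (2 + 2*t) = 2 + 3*t)
d(T, s) = T*(T + s²) (d(T, s) = (s² + T)*T = (T + s²)*T = T*(T + s²))
B(-117, -30) - d(130, 46) = (2 + 3*(-30)) - 130*(130 + 46²) = (2 - 90) - 130*(130 + 2116) = -88 - 130*2246 = -88 - 1*291980 = -88 - 291980 = -292068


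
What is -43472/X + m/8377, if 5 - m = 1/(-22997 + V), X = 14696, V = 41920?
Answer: -78292077136/26472501157 ≈ -2.9575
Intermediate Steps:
m = 94614/18923 (m = 5 - 1/(-22997 + 41920) = 5 - 1/18923 = 94614/18923 ≈ 4.9999)
-43472/X + m/8377 = -43472/14696 + (94614/18923)/8377 = -43472*1/14696 + (94614/18923)*(1/8377) = -494/167 + 94614/158517971 = -78292077136/26472501157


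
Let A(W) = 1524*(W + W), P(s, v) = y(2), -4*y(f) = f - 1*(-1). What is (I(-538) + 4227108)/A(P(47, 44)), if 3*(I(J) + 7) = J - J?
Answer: -4227101/2286 ≈ -1849.1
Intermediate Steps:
y(f) = -¼ - f/4 (y(f) = -(f - 1*(-1))/4 = -(f + 1)/4 = -(1 + f)/4 = -¼ - f/4)
P(s, v) = -¾ (P(s, v) = -¼ - ¼*2 = -¼ - ½ = -¾)
I(J) = -7 (I(J) = -7 + (J - J)/3 = -7 + (⅓)*0 = -7 + 0 = -7)
A(W) = 3048*W (A(W) = 1524*(2*W) = 3048*W)
(I(-538) + 4227108)/A(P(47, 44)) = (-7 + 4227108)/((3048*(-¾))) = 4227101/(-2286) = 4227101*(-1/2286) = -4227101/2286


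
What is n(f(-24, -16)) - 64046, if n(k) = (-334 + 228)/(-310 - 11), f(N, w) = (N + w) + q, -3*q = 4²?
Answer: -20558660/321 ≈ -64046.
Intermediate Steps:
q = -16/3 (q = -⅓*4² = -⅓*16 = -16/3 ≈ -5.3333)
f(N, w) = -16/3 + N + w (f(N, w) = (N + w) - 16/3 = -16/3 + N + w)
n(k) = 106/321 (n(k) = -106/(-321) = -106*(-1/321) = 106/321)
n(f(-24, -16)) - 64046 = 106/321 - 64046 = -20558660/321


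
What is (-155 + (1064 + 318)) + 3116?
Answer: 4343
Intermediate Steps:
(-155 + (1064 + 318)) + 3116 = (-155 + 1382) + 3116 = 1227 + 3116 = 4343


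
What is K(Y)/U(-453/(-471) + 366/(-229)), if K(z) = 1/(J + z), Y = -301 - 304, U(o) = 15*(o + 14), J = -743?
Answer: -35953/9714880980 ≈ -3.7008e-6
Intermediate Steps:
U(o) = 210 + 15*o (U(o) = 15*(14 + o) = 210 + 15*o)
Y = -605
K(z) = 1/(-743 + z)
K(Y)/U(-453/(-471) + 366/(-229)) = 1/((-743 - 605)*(210 + 15*(-453/(-471) + 366/(-229)))) = 1/((-1348)*(210 + 15*(-453*(-1/471) + 366*(-1/229)))) = -1/(1348*(210 + 15*(151/157 - 366/229))) = -1/(1348*(210 + 15*(-22883/35953))) = -1/(1348*(210 - 343245/35953)) = -1/(1348*7206885/35953) = -1/1348*35953/7206885 = -35953/9714880980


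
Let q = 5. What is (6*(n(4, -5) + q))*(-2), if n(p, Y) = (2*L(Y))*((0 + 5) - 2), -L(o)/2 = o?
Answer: -780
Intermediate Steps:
L(o) = -2*o
n(p, Y) = -12*Y (n(p, Y) = (2*(-2*Y))*((0 + 5) - 2) = (-4*Y)*(5 - 2) = -4*Y*3 = -12*Y)
(6*(n(4, -5) + q))*(-2) = (6*(-12*(-5) + 5))*(-2) = (6*(60 + 5))*(-2) = (6*65)*(-2) = 390*(-2) = -780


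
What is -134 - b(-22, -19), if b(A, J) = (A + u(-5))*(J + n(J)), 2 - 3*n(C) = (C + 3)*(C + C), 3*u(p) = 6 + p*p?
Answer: -8137/3 ≈ -2712.3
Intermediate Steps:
u(p) = 2 + p**2/3 (u(p) = (6 + p*p)/3 = (6 + p**2)/3 = 2 + p**2/3)
n(C) = 2/3 - 2*C*(3 + C)/3 (n(C) = 2/3 - (C + 3)*(C + C)/3 = 2/3 - (3 + C)*2*C/3 = 2/3 - 2*C*(3 + C)/3)
b(A, J) = (31/3 + A)*(2/3 - J - 2*J**2/3) (b(A, J) = (A + (2 + (1/3)*(-5)**2))*(J + (2/3 - 2*J - 2*J**2/3)) = (A + (2 + (1/3)*25))*(2/3 - J - 2*J**2/3) = (A + (2 + 25/3))*(2/3 - J - 2*J**2/3) = (A + 31/3)*(2/3 - J - 2*J**2/3) = (31/3 + A)*(2/3 - J - 2*J**2/3))
-134 - b(-22, -19) = -134 - (62/9 - 62/9*(-19)**2 - 31/3*(-19) + (2/3)*(-22) - 1*(-22)*(-19) - 2/3*(-22)*(-19)**2) = -134 - (62/9 - 62/9*361 + 589/3 - 44/3 - 418 - 2/3*(-22)*361) = -134 - (62/9 - 22382/9 + 589/3 - 44/3 - 418 + 15884/3) = -134 - 1*7735/3 = -134 - 7735/3 = -8137/3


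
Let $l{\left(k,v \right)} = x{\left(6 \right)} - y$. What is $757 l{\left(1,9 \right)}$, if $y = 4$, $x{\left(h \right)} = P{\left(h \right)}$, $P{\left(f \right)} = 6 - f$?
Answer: $-3028$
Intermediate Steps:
$x{\left(h \right)} = 6 - h$
$l{\left(k,v \right)} = -4$ ($l{\left(k,v \right)} = \left(6 - 6\right) - 4 = 0 - 4 = -4$)
$757 l{\left(1,9 \right)} = 757 \left(-4\right) = -3028$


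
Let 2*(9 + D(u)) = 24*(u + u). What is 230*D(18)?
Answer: 97290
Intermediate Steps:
D(u) = -9 + 24*u (D(u) = -9 + (24*(u + u))/2 = -9 + (24*(2*u))/2 = -9 + (48*u)/2 = -9 + 24*u)
230*D(18) = 230*(-9 + 24*18) = 230*(-9 + 432) = 230*423 = 97290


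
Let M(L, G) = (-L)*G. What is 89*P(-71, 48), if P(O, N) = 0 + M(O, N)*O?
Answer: -21535152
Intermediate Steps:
M(L, G) = -G*L
P(O, N) = -N*O² (P(O, N) = 0 + (-N*O)*O = 0 - N*O² = -N*O²)
89*P(-71, 48) = 89*(-1*48*(-71)²) = 89*(-1*48*5041) = 89*(-241968) = -21535152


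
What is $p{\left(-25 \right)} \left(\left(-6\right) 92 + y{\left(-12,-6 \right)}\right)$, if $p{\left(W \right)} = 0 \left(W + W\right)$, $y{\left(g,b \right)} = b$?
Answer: $0$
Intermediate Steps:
$p{\left(W \right)} = 0$ ($p{\left(W \right)} = 0 \cdot 2 W = 0$)
$p{\left(-25 \right)} \left(\left(-6\right) 92 + y{\left(-12,-6 \right)}\right) = 0 \left(\left(-6\right) 92 - 6\right) = 0 \left(-552 - 6\right) = 0 \left(-558\right) = 0$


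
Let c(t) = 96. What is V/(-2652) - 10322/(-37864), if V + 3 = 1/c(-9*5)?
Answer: 329845699/1204983936 ≈ 0.27373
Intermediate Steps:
V = -287/96 (V = -3 + 1/96 = -287/96 ≈ -2.9896)
V/(-2652) - 10322/(-37864) = -287/96/(-2652) - 10322/(-37864) = -287/96*(-1/2652) - 10322*(-1/37864) = 287/254592 + 5161/18932 = 329845699/1204983936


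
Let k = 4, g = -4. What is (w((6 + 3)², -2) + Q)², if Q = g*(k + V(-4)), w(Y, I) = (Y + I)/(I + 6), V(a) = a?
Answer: 6241/16 ≈ 390.06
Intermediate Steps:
w(Y, I) = (I + Y)/(6 + I)
Q = 0 (Q = -4*(4 - 4) = -4*0 = 0)
(w((6 + 3)², -2) + Q)² = ((-2 + (6 + 3)²)/(6 - 2) + 0)² = ((-2 + 9²)/4 + 0)² = ((-2 + 81)/4 + 0)² = ((¼)*79 + 0)² = (79/4 + 0)² = (79/4)² = 6241/16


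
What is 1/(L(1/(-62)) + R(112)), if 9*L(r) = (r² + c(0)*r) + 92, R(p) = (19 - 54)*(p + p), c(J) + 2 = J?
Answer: -34596/270878867 ≈ -0.00012772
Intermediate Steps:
c(J) = -2 + J
R(p) = -70*p
L(r) = 92/9 - 2*r/9 + r²/9 (L(r) = ((r² + (-2 + 0)*r) + 92)/9 = ((r² - 2*r) + 92)/9 = (92 + r² - 2*r)/9 = 92/9 - 2*r/9 + r²/9)
1/(L(1/(-62)) + R(112)) = 1/((92/9 - 2/9/(-62) + (1/(-62))²/9) - 70*112) = 1/((92/9 - 2/9*(-1/62) + (-1/62)²/9) - 7840) = 1/((92/9 + 1/279 + (⅑)*(1/3844)) - 7840) = 1/((92/9 + 1/279 + 1/34596) - 7840) = 1/(353773/34596 - 7840) = 1/(-270878867/34596) = -34596/270878867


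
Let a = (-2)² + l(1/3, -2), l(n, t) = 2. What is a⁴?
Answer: 1296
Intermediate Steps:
a = 6 (a = (-2)² + 2 = 4 + 2 = 6)
a⁴ = 6⁴ = 1296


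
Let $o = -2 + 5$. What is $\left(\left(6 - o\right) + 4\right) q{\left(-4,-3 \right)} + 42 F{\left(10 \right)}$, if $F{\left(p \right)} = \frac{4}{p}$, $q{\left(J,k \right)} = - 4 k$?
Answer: $\frac{504}{5} \approx 100.8$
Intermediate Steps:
$o = 3$
$\left(\left(6 - o\right) + 4\right) q{\left(-4,-3 \right)} + 42 F{\left(10 \right)} = \left(\left(6 - 3\right) + 4\right) \left(\left(-4\right) \left(-3\right)\right) + 42 \cdot \frac{4}{10} = \left(\left(6 - 3\right) + 4\right) 12 + 42 \cdot 4 \cdot \frac{1}{10} = \left(3 + 4\right) 12 + 42 \cdot \frac{2}{5} = 7 \cdot 12 + \frac{84}{5} = 84 + \frac{84}{5} = \frac{504}{5}$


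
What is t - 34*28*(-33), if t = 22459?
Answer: 53875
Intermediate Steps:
t - 34*28*(-33) = 22459 - 34*28*(-33) = 22459 - 952*(-33) = 22459 + 31416 = 53875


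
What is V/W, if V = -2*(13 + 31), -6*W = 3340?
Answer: 132/835 ≈ 0.15808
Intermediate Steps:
W = -1670/3 (W = -1/6*3340 = -1670/3 ≈ -556.67)
V = -88 (V = -2*44 = -88)
V/W = -88/(-1670/3) = -88*(-3/1670) = 132/835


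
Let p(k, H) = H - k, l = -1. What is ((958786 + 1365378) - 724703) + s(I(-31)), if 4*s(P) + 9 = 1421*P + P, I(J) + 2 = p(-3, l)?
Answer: 6397835/4 ≈ 1.5995e+6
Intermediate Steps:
I(J) = 0 (I(J) = -2 + (-1 - 1*(-3)) = -2 + (-1 + 3) = -2 + 2 = 0)
s(P) = -9/4 + 711*P/2 (s(P) = -9/4 + (1421*P + P)/4 = -9/4 + (1422*P)/4 = -9/4 + 711*P/2)
((958786 + 1365378) - 724703) + s(I(-31)) = ((958786 + 1365378) - 724703) + (-9/4 + (711/2)*0) = (2324164 - 724703) + (-9/4 + 0) = 1599461 - 9/4 = 6397835/4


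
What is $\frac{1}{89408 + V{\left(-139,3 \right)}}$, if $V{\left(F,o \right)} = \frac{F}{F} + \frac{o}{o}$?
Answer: $\frac{1}{89410} \approx 1.1184 \cdot 10^{-5}$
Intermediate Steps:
$V{\left(F,o \right)} = 2$ ($V{\left(F,o \right)} = 1 + 1 = 2$)
$\frac{1}{89408 + V{\left(-139,3 \right)}} = \frac{1}{89408 + 2} = \frac{1}{89410}$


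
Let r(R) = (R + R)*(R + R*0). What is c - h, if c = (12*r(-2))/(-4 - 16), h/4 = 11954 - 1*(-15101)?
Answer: -541124/5 ≈ -1.0822e+5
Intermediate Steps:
r(R) = 2*R**2 (r(R) = (2*R)*(R + 0) = (2*R)*R = 2*R**2)
h = 108220 (h = 4*(11954 - 1*(-15101)) = 4*(11954 + 15101) = 4*27055 = 108220)
c = -24/5 (c = (12*(2*(-2)**2))/(-4 - 16) = (12*(2*4))/(-20) = (12*8)*(-1/20) = 96*(-1/20) = -24/5 ≈ -4.8000)
c - h = -24/5 - 1*108220 = -24/5 - 108220 = -541124/5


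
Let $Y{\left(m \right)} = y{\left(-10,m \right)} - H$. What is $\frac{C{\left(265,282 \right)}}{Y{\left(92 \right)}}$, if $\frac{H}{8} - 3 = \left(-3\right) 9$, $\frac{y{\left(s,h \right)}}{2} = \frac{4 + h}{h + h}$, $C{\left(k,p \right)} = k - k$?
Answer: $0$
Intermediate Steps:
$C{\left(k,p \right)} = 0$
$y{\left(s,h \right)} = \frac{4 + h}{h}$ ($y{\left(s,h \right)} = 2 \frac{4 + h}{h + h} = 2 \frac{4 + h}{2 h} = \frac{4 + h}{h}$)
$H = -192$ ($H = 24 + 8 \left(\left(-3\right) 9\right) = 24 + 8 \left(-27\right) = 24 - 216 = -192$)
$Y{\left(m \right)} = 192 + \frac{4 + m}{m}$ ($Y{\left(m \right)} = \frac{4 + m}{m} - -192 = \frac{4 + m}{m} + 192 = 192 + \frac{4 + m}{m}$)
$\frac{C{\left(265,282 \right)}}{Y{\left(92 \right)}} = \frac{0}{193 + \frac{4}{92}} = \frac{0}{193 + 4 \cdot \frac{1}{92}} = \frac{0}{193 + \frac{1}{23}} = \frac{0}{\frac{4440}{23}} = 0 \cdot \frac{23}{4440} = 0$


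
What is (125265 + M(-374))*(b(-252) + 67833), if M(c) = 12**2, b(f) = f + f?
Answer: 8443662561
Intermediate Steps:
b(f) = 2*f
M(c) = 144
(125265 + M(-374))*(b(-252) + 67833) = (125265 + 144)*(2*(-252) + 67833) = 125409*(-504 + 67833) = 125409*67329 = 8443662561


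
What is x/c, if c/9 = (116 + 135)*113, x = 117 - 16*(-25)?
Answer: 517/255267 ≈ 0.0020253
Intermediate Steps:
x = 517 (x = 117 + 400 = 517)
c = 255267 (c = 9*((116 + 135)*113) = 9*(251*113) = 9*28363 = 255267)
x/c = 517/255267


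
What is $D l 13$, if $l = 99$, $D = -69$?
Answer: $-88803$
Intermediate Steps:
$D l 13 = \left(-69\right) 99 \cdot 13 = \left(-6831\right) 13 = -88803$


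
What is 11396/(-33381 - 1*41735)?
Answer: -2849/18779 ≈ -0.15171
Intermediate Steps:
11396/(-33381 - 1*41735) = 11396/(-33381 - 41735) = 11396/(-75116) = 11396*(-1/75116) = -2849/18779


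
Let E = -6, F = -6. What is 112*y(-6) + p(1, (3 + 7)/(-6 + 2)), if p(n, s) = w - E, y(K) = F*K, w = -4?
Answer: 4034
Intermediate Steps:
y(K) = -6*K
p(n, s) = 2 (p(n, s) = -4 - 1*(-6) = -4 + 6 = 2)
112*y(-6) + p(1, (3 + 7)/(-6 + 2)) = 112*(-6*(-6)) + 2 = 112*36 + 2 = 4032 + 2 = 4034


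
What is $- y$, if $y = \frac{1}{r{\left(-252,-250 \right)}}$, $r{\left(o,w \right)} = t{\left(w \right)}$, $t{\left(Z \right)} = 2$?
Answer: $- \frac{1}{2} \approx -0.5$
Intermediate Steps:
$r{\left(o,w \right)} = 2$
$y = \frac{1}{2} \approx 0.5$
$- y = \left(-1\right) \frac{1}{2} = - \frac{1}{2}$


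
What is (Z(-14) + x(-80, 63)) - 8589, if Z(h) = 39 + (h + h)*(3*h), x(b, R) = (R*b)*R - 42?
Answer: -324936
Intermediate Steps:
x(b, R) = -42 + b*R² (x(b, R) = b*R² - 42 = -42 + b*R²)
Z(h) = 39 + 6*h² (Z(h) = 39 + (2*h)*(3*h) = 39 + 6*h²)
(Z(-14) + x(-80, 63)) - 8589 = ((39 + 6*(-14)²) + (-42 - 80*63²)) - 8589 = ((39 + 6*196) + (-42 - 80*3969)) - 8589 = ((39 + 1176) + (-42 - 317520)) - 8589 = (1215 - 317562) - 8589 = -316347 - 8589 = -324936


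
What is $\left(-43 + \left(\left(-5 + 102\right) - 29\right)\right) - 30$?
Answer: $-5$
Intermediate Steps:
$\left(-43 + \left(\left(-5 + 102\right) - 29\right)\right) - 30 = \left(-43 + \left(97 - 29\right)\right) - 30 = \left(-43 + 68\right) - 30 = 25 - 30 = -5$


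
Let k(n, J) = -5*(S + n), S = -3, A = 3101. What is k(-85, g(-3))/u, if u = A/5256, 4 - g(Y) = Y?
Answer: 2312640/3101 ≈ 745.77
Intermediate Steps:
g(Y) = 4 - Y
u = 3101/5256 ≈ 0.58999
k(n, J) = 15 - 5*n (k(n, J) = -5*(-3 + n) = 15 - 5*n)
k(-85, g(-3))/u = (15 - 5*(-85))/(3101/5256) = (15 + 425)*(5256/3101) = 440*(5256/3101) = 2312640/3101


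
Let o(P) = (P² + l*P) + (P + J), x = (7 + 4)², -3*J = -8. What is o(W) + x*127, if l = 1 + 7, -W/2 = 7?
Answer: 46319/3 ≈ 15440.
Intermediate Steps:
J = 8/3 (J = -⅓*(-8) = 8/3 ≈ 2.6667)
W = -14 (W = -2*7 = -14)
l = 8
x = 121 (x = 11² = 121)
o(P) = 8/3 + P² + 9*P (o(P) = (P² + 8*P) + (P + 8/3) = (P² + 8*P) + (8/3 + P) = 8/3 + P² + 9*P)
o(W) + x*127 = (8/3 + (-14)² + 9*(-14)) + 121*127 = (8/3 + 196 - 126) + 15367 = 218/3 + 15367 = 46319/3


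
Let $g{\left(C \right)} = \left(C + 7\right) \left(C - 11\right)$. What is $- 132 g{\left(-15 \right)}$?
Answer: $-27456$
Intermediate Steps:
$g{\left(C \right)} = \left(-11 + C\right) \left(7 + C\right)$ ($g{\left(C \right)} = \left(7 + C\right) \left(-11 + C\right) = \left(-11 + C\right) \left(7 + C\right)$)
$- 132 g{\left(-15 \right)} = - 132 \left(-77 + \left(-15\right)^{2} - -60\right) = - 132 \left(-77 + 225 + 60\right) = \left(-132\right) 208 = -27456$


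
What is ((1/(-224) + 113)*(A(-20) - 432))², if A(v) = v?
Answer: 8180417980449/3136 ≈ 2.6085e+9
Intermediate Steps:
((1/(-224) + 113)*(A(-20) - 432))² = ((1/(-224) + 113)*(-20 - 432))² = ((-1/224 + 113)*(-452))² = ((25311/224)*(-452))² = (-2860143/56)² = 8180417980449/3136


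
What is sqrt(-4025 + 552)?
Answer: I*sqrt(3473) ≈ 58.932*I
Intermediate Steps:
sqrt(-4025 + 552) = sqrt(-3473) = I*sqrt(3473)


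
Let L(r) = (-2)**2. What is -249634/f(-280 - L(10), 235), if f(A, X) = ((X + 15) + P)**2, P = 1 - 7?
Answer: -124817/29768 ≈ -4.1930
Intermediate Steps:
P = -6
L(r) = 4
f(A, X) = (9 + X)**2 (f(A, X) = ((X + 15) - 6)**2 = ((15 + X) - 6)**2 = (9 + X)**2)
-249634/f(-280 - L(10), 235) = -249634/(9 + 235)**2 = -249634/(244**2) = -249634/59536 = -249634*1/59536 = -124817/29768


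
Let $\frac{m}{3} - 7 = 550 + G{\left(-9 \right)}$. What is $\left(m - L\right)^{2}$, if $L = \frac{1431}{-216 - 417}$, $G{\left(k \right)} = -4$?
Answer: $\frac{122868476676}{44521} \approx 2.7598 \cdot 10^{6}$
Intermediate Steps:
$m = 1659$ ($m = 21 + 3 \left(550 - 4\right) = 21 + 3 \cdot 546 = 21 + 1638 = 1659$)
$L = - \frac{477}{211}$ ($L = \frac{1431}{-216 - 417} = \frac{1431}{-633} = 1431 \left(- \frac{1}{633}\right) = - \frac{477}{211} \approx -2.2607$)
$\left(m - L\right)^{2} = \left(1659 - - \frac{477}{211}\right)^{2} = \left(1659 + \frac{477}{211}\right)^{2} = \left(\frac{350526}{211}\right)^{2} = \frac{122868476676}{44521}$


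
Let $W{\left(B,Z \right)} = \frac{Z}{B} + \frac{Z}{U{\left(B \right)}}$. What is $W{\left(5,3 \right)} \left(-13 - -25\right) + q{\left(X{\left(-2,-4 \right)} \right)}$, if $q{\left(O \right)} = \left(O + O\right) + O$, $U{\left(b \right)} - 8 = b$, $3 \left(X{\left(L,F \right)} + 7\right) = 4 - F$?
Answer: $- \frac{197}{65} \approx -3.0308$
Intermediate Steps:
$X{\left(L,F \right)} = - \frac{17}{3} - \frac{F}{3}$ ($X{\left(L,F \right)} = -7 + \frac{4 - F}{3} = -7 - \left(- \frac{4}{3} + \frac{F}{3}\right) = - \frac{17}{3} - \frac{F}{3}$)
$U{\left(b \right)} = 8 + b$
$W{\left(B,Z \right)} = \frac{Z}{B} + \frac{Z}{8 + B}$
$q{\left(O \right)} = 3 O$ ($q{\left(O \right)} = 2 O + O = 3 O$)
$W{\left(5,3 \right)} \left(-13 - -25\right) + q{\left(X{\left(-2,-4 \right)} \right)} = 2 \cdot 3 \cdot \frac{1}{5} \frac{1}{8 + 5} \left(4 + 5\right) \left(-13 - -25\right) + 3 \left(- \frac{17}{3} - - \frac{4}{3}\right) = 2 \cdot 3 \cdot \frac{1}{5} \cdot \frac{1}{13} \cdot 9 \left(-13 + 25\right) + 3 \left(- \frac{17}{3} + \frac{4}{3}\right) = 2 \cdot 3 \cdot \frac{1}{5} \cdot \frac{1}{13} \cdot 9 \cdot 12 + 3 \left(- \frac{13}{3}\right) = \frac{54}{65} \cdot 12 - 13 = \frac{648}{65} - 13 = - \frac{197}{65}$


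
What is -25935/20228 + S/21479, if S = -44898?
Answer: -112711893/33421324 ≈ -3.3725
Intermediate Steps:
-25935/20228 + S/21479 = -25935/20228 - 44898/21479 = -25935*1/20228 - 44898*1/21479 = -1995/1556 - 44898/21479 = -112711893/33421324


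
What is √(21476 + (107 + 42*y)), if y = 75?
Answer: √24733 ≈ 157.27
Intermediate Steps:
√(21476 + (107 + 42*y)) = √(21476 + (107 + 42*75)) = √(21476 + (107 + 3150)) = √(21476 + 3257) = √24733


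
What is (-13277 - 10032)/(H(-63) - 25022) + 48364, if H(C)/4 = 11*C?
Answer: 103404025/2138 ≈ 48365.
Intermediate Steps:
H(C) = 44*C (H(C) = 4*(11*C) = 44*C)
(-13277 - 10032)/(H(-63) - 25022) + 48364 = (-13277 - 10032)/(44*(-63) - 25022) + 48364 = -23309/(-2772 - 25022) + 48364 = -23309/(-27794) + 48364 = -23309*(-1/27794) + 48364 = 1793/2138 + 48364 = 103404025/2138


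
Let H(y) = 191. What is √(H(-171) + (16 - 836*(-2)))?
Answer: √1879 ≈ 43.347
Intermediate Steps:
√(H(-171) + (16 - 836*(-2))) = √(191 + (16 - 836*(-2))) = √(191 + (16 - 76*(-22))) = √(191 + (16 + 1672)) = √(191 + 1688) = √1879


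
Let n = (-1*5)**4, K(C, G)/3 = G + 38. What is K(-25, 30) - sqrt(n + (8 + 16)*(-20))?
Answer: 204 - sqrt(145) ≈ 191.96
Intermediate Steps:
K(C, G) = 114 + 3*G (K(C, G) = 3*(G + 38) = 3*(38 + G) = 114 + 3*G)
n = 625 (n = (-5)**4 = 625)
K(-25, 30) - sqrt(n + (8 + 16)*(-20)) = (114 + 3*30) - sqrt(625 + (8 + 16)*(-20)) = (114 + 90) - sqrt(625 + 24*(-20)) = 204 - sqrt(625 - 480) = 204 - sqrt(145)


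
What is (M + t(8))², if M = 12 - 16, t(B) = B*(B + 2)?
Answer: 5776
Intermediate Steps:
t(B) = B*(2 + B)
M = -4
(M + t(8))² = (-4 + 8*(2 + 8))² = (-4 + 8*10)² = (-4 + 80)² = 76² = 5776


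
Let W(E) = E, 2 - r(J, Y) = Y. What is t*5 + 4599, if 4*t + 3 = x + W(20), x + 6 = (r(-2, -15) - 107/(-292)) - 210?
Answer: 5106447/1168 ≈ 4372.0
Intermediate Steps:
r(J, Y) = 2 - Y
x = -58001/292 (x = -6 + (((2 - 1*(-15)) - 107/(-292)) - 210) = -6 + (((2 + 15) - 107*(-1/292)) - 210) = -6 + ((17 + 107/292) - 210) = -6 + (5071/292 - 210) = -6 - 56249/292 = -58001/292 ≈ -198.63)
t = -53037/1168 (t = -¾ + (-58001/292 + 20)/4 = -¾ + (¼)*(-52161/292) = -¾ - 52161/1168 = -53037/1168 ≈ -45.408)
t*5 + 4599 = -53037/1168*5 + 4599 = -265185/1168 + 4599 = 5106447/1168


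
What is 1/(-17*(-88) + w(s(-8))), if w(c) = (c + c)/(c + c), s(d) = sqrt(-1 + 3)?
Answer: 1/1497 ≈ 0.00066800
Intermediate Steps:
s(d) = sqrt(2)
w(c) = 1 (w(c) = (2*c)/((2*c)) = (2*c)*(1/(2*c)) = 1)
1/(-17*(-88) + w(s(-8))) = 1/(-17*(-88) + 1) = 1/(1496 + 1) = 1/1497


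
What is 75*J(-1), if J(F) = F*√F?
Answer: -75*I ≈ -75.0*I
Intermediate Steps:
J(F) = F^(3/2)
75*J(-1) = 75*(-1)^(3/2) = 75*(-I) = -75*I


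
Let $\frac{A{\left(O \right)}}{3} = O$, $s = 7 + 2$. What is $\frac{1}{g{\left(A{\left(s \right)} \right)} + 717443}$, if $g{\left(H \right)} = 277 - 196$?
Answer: $\frac{1}{717524} \approx 1.3937 \cdot 10^{-6}$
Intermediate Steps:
$s = 9$
$A{\left(O \right)} = 3 O$
$g{\left(H \right)} = 81$
$\frac{1}{g{\left(A{\left(s \right)} \right)} + 717443} = \frac{1}{81 + 717443} = \frac{1}{717524}$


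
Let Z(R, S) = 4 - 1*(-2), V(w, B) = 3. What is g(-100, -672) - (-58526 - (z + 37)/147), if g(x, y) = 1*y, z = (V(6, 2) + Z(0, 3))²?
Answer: 8504656/147 ≈ 57855.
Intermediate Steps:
Z(R, S) = 6 (Z(R, S) = 4 + 2 = 6)
z = 81 (z = (3 + 6)² = 9² = 81)
g(x, y) = y
g(-100, -672) - (-58526 - (z + 37)/147) = -672 - (-58526 - (81 + 37)/147) = -672 - (-58526 - 118/147) = -672 - 1*(-8603440/147) = -672 + 8603440/147 = 8504656/147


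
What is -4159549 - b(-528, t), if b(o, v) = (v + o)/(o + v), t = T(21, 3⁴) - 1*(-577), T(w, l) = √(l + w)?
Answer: -4159550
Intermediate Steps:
t = 577 + √102 (t = √(3⁴ + 21) - 1*(-577) = √(81 + 21) + 577 = √102 + 577 = 577 + √102 ≈ 587.10)
b(o, v) = 1 (b(o, v) = (o + v)/(o + v) = 1)
-4159549 - b(-528, t) = -4159549 - 1*1 = -4159549 - 1 = -4159550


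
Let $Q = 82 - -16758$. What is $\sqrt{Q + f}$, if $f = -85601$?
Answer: $i \sqrt{68761} \approx 262.22 i$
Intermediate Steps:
$Q = 16840$ ($Q = 82 + 16758 = 16840$)
$\sqrt{Q + f} = \sqrt{16840 - 85601} = \sqrt{-68761} = i \sqrt{68761}$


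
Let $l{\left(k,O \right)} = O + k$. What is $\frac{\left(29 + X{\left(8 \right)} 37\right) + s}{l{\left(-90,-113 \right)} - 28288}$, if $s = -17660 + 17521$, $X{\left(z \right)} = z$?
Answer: $- \frac{62}{9497} \approx -0.0065284$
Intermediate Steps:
$s = -139$
$\frac{\left(29 + X{\left(8 \right)} 37\right) + s}{l{\left(-90,-113 \right)} - 28288} = \frac{\left(29 + 8 \cdot 37\right) - 139}{\left(-113 - 90\right) - 28288} = \frac{\left(29 + 296\right) - 139}{-203 - 28288} = \frac{325 - 139}{-28491} = 186 \left(- \frac{1}{28491}\right) = - \frac{62}{9497}$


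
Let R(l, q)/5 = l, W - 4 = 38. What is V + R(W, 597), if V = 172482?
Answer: 172692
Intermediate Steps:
W = 42 (W = 4 + 38 = 42)
R(l, q) = 5*l
V + R(W, 597) = 172482 + 5*42 = 172482 + 210 = 172692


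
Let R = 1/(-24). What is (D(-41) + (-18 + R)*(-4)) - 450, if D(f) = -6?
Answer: -2303/6 ≈ -383.83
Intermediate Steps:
R = -1/24 ≈ -0.041667
(D(-41) + (-18 + R)*(-4)) - 450 = (-6 + (-18 - 1/24)*(-4)) - 450 = (-6 - 433/24*(-4)) - 450 = (-6 + 433/6) - 450 = 397/6 - 450 = -2303/6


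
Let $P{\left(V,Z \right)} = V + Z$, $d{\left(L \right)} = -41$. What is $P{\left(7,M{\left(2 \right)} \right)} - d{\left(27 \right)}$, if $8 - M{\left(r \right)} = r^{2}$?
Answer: $52$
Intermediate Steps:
$M{\left(r \right)} = 8 - r^{2}$
$P{\left(7,M{\left(2 \right)} \right)} - d{\left(27 \right)} = \left(7 + \left(8 - 2^{2}\right)\right) - -41 = \left(7 + \left(8 - 4\right)\right) + 41 = \left(7 + 4\right) + 41 = 11 + 41 = 52$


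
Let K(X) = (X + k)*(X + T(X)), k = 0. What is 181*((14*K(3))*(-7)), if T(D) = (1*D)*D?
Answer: -638568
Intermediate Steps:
T(D) = D² (T(D) = D*D = D²)
K(X) = X*(X + X²) (K(X) = (X + 0)*(X + X²) = X*(X + X²))
181*((14*K(3))*(-7)) = 181*((14*(3²*(1 + 3)))*(-7)) = 181*((14*(9*4))*(-7)) = 181*((14*36)*(-7)) = 181*(504*(-7)) = 181*(-3528) = -638568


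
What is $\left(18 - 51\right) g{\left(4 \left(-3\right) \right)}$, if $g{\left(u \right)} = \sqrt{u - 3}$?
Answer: $- 33 i \sqrt{15} \approx - 127.81 i$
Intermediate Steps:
$g{\left(u \right)} = \sqrt{-3 + u}$
$\left(18 - 51\right) g{\left(4 \left(-3\right) \right)} = \left(18 - 51\right) \sqrt{-3 + 4 \left(-3\right)} = - 33 \sqrt{-3 - 12} = - 33 \sqrt{-15} = - 33 i \sqrt{15}$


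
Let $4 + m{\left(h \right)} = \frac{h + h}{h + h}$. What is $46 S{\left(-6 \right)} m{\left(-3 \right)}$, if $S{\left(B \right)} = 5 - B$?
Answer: $-1518$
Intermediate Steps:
$m{\left(h \right)} = -3$ ($m{\left(h \right)} = -4 + \frac{h + h}{h + h} = -4 + \frac{2 h}{2 h} = -4 + 2 h \frac{1}{2 h} = -4 + 1 = -3$)
$46 S{\left(-6 \right)} m{\left(-3 \right)} = 46 \left(5 - -6\right) \left(-3\right) = 46 \left(5 + 6\right) \left(-3\right) = 46 \cdot 11 \left(-3\right) = 506 \left(-3\right) = -1518$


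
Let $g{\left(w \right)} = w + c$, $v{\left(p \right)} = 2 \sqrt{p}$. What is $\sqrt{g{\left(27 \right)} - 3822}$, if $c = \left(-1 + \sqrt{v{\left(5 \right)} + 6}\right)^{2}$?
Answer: $\sqrt{-3795 + \left(1 - \sqrt{2} \sqrt{3 + \sqrt{5}}\right)^{2}} \approx 61.563 i$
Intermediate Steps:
$c = \left(-1 + \sqrt{6 + 2 \sqrt{5}}\right)^{2}$ ($c = \left(-1 + \sqrt{2 \sqrt{5} + 6}\right)^{2} = \left(-1 + \sqrt{6 + 2 \sqrt{5}}\right)^{2} \approx 5.0$)
$g{\left(w \right)} = w + \left(1 - \sqrt{2} \sqrt{3 + \sqrt{5}}\right)^{2}$
$\sqrt{g{\left(27 \right)} - 3822} = \sqrt{\left(27 + \left(1 - \sqrt{2} \sqrt{3 + \sqrt{5}}\right)^{2}\right) - 3822} = \sqrt{-3795 + \left(1 - \sqrt{2} \sqrt{3 + \sqrt{5}}\right)^{2}}$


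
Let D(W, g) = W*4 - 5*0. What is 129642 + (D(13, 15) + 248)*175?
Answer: 182142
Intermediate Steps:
D(W, g) = 4*W (D(W, g) = 4*W + 0 = 4*W)
129642 + (D(13, 15) + 248)*175 = 129642 + (4*13 + 248)*175 = 129642 + (52 + 248)*175 = 129642 + 300*175 = 129642 + 52500 = 182142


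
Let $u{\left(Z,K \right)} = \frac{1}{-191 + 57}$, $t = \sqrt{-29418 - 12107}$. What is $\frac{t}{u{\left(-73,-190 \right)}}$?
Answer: $- 670 i \sqrt{1661} \approx - 27306.0 i$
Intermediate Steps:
$t = 5 i \sqrt{1661}$ ($t = \sqrt{-41525} = 5 i \sqrt{1661} \approx 203.78 i$)
$u{\left(Z,K \right)} = - \frac{1}{134}$ ($u{\left(Z,K \right)} = \frac{1}{-134} = - \frac{1}{134}$)
$\frac{t}{u{\left(-73,-190 \right)}} = \frac{5 i \sqrt{1661}}{- \frac{1}{134}} = 5 i \sqrt{1661} \left(-134\right) = - 670 i \sqrt{1661}$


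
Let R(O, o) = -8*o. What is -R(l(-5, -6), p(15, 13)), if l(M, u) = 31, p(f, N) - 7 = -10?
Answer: -24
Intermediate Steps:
p(f, N) = -3 (p(f, N) = 7 - 10 = -3)
-R(l(-5, -6), p(15, 13)) = -(-8)*(-3) = -1*24 = -24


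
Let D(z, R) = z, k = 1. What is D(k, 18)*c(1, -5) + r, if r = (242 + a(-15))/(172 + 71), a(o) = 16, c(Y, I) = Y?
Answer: 167/81 ≈ 2.0617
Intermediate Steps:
r = 86/81 (r = (242 + 16)/(172 + 71) = 258/243 = 258*(1/243) = 86/81 ≈ 1.0617)
D(k, 18)*c(1, -5) + r = 1*1 + 86/81 = 1 + 86/81 = 167/81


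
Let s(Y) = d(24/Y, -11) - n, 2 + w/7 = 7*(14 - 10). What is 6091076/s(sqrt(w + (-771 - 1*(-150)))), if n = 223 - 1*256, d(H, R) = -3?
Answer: 3045538/15 ≈ 2.0304e+5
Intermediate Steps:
n = -33 (n = 223 - 256 = -33)
w = 182 (w = -14 + 7*(7*(14 - 10)) = -14 + 7*(7*4) = -14 + 7*28 = -14 + 196 = 182)
s(Y) = 30 (s(Y) = -3 - 1*(-33) = -3 + 33 = 30)
6091076/s(sqrt(w + (-771 - 1*(-150)))) = 6091076/30 = 6091076*(1/30) = 3045538/15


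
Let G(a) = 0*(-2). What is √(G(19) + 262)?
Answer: √262 ≈ 16.186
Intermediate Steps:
G(a) = 0
√(G(19) + 262) = √(0 + 262) = √262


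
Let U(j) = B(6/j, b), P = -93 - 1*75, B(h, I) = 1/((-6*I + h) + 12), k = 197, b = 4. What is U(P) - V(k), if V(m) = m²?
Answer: -13078661/337 ≈ -38809.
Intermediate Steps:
B(h, I) = 1/(12 + h - 6*I) (B(h, I) = 1/((h - 6*I) + 12) = 1/(12 + h - 6*I))
P = -168 (P = -93 - 75 = -168)
U(j) = 1/(-12 + 6/j) (U(j) = 1/(12 + 6/j - 6*4) = 1/(12 + 6/j - 24) = 1/(-12 + 6/j))
U(P) - V(k) = -1*(-168)/(-6 + 12*(-168)) - 1*197² = -1*(-168)/(-6 - 2016) - 1*38809 = -1*(-168)/(-2022) - 38809 = -1*(-168)*(-1/2022) - 38809 = -28/337 - 38809 = -13078661/337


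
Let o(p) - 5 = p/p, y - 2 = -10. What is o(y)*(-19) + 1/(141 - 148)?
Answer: -799/7 ≈ -114.14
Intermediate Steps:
y = -8 (y = 2 - 10 = -8)
o(p) = 6 (o(p) = 5 + p/p = 5 + 1 = 6)
o(y)*(-19) + 1/(141 - 148) = 6*(-19) + 1/(141 - 148) = -114 + 1/(-7) = -114 - ⅐ = -799/7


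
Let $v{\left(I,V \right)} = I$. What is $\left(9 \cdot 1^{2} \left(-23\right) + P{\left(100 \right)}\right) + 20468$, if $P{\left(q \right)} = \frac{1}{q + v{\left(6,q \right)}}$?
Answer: $\frac{2147667}{106} \approx 20261.0$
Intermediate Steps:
$P{\left(q \right)} = \frac{1}{6 + q}$ ($P{\left(q \right)} = \frac{1}{q + 6} = \frac{1}{6 + q}$)
$\left(9 \cdot 1^{2} \left(-23\right) + P{\left(100 \right)}\right) + 20468 = \left(9 \cdot 1^{2} \left(-23\right) + \frac{1}{6 + 100}\right) + 20468 = \left(9 \cdot 1 \left(-23\right) + \frac{1}{106}\right) + 20468 = \left(9 \left(-23\right) + \frac{1}{106}\right) + 20468 = \left(-207 + \frac{1}{106}\right) + 20468 = - \frac{21941}{106} + 20468 = \frac{2147667}{106}$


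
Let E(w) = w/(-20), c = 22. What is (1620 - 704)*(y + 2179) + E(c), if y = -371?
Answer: 16561269/10 ≈ 1.6561e+6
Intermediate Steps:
E(w) = -w/20 (E(w) = w*(-1/20) = -w/20)
(1620 - 704)*(y + 2179) + E(c) = (1620 - 704)*(-371 + 2179) - 1/20*22 = 916*1808 - 11/10 = 1656128 - 11/10 = 16561269/10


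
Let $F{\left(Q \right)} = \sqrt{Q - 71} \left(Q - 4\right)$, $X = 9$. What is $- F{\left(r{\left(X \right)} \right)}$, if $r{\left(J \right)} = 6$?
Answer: $- 2 i \sqrt{65} \approx - 16.125 i$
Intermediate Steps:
$F{\left(Q \right)} = \sqrt{-71 + Q} \left(-4 + Q\right)$
$- F{\left(r{\left(X \right)} \right)} = - \sqrt{-71 + 6} \left(-4 + 6\right) = - \sqrt{-65} \cdot 2 = - i \sqrt{65} \cdot 2 = - 2 i \sqrt{65}$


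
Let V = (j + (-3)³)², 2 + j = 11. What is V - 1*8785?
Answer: -8461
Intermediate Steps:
j = 9 (j = -2 + 11 = 9)
V = 324 (V = (9 + (-3)³)² = (9 - 27)² = (-18)² = 324)
V - 1*8785 = 324 - 1*8785 = 324 - 8785 = -8461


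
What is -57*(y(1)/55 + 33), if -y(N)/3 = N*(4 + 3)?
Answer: -102258/55 ≈ -1859.2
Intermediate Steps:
y(N) = -21*N (y(N) = -3*N*(4 + 3) = -3*N*7 = -21*N)
-57*(y(1)/55 + 33) = -57*(-21*1/55 + 33) = -57*(-21/55 + 33) = -57*1794/55 = -102258/55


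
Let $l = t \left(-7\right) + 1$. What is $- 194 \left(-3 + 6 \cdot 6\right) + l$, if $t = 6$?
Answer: $-6443$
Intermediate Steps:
$l = -41$ ($l = 6 \left(-7\right) + 1 = -42 + 1 = -41$)
$- 194 \left(-3 + 6 \cdot 6\right) + l = - 194 \left(-3 + 6 \cdot 6\right) - 41 = - 194 \left(-3 + 36\right) - 41 = \left(-194\right) 33 - 41 = -6402 - 41 = -6443$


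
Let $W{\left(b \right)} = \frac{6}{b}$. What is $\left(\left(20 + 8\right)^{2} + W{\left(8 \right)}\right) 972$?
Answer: $762777$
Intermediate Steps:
$\left(\left(20 + 8\right)^{2} + W{\left(8 \right)}\right) 972 = \left(\left(20 + 8\right)^{2} + \frac{6}{8}\right) 972 = \left(28^{2} + 6 \cdot \frac{1}{8}\right) 972 = \left(784 + \frac{3}{4}\right) 972 = \frac{3139}{4} \cdot 972 = 762777$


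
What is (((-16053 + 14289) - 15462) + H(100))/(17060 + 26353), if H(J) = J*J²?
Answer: 982774/43413 ≈ 22.638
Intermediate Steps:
H(J) = J³
(((-16053 + 14289) - 15462) + H(100))/(17060 + 26353) = (((-16053 + 14289) - 15462) + 100³)/(17060 + 26353) = ((-1764 - 15462) + 1000000)/43413 = (-17226 + 1000000)*(1/43413) = 982774*(1/43413) = 982774/43413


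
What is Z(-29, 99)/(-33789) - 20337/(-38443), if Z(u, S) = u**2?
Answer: 654836330/1298950527 ≈ 0.50413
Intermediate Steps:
Z(-29, 99)/(-33789) - 20337/(-38443) = (-29)**2/(-33789) - 20337/(-38443) = 841*(-1/33789) - 20337*(-1/38443) = -841/33789 + 20337/38443 = 654836330/1298950527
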